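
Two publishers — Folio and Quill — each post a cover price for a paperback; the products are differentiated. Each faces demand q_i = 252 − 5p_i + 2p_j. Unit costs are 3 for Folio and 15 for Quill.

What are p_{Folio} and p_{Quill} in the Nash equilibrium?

Folio's profit: π = (p_{Folio} − 3)(252 − 5p_{Folio} + 2p_{Quill}).
∂π/∂p_{Folio} = 267 − 10p_{Folio} + 2p_{Quill} = 0 ⇒ p_{Folio} = 26.7 + 0.2p_{Quill}.
Similarly p_{Quill} = 32.7 + 0.2p_{Folio}.
Plugging p_{Quill} into Folio's best response: p_{Folio} = 26.7 + 0.2(32.7 + 0.2p_{Folio}) ⇒ 0.96p_{Folio} = 33.24, so p_{Folio} = 34.625.
Then p_{Quill} = 32.7 + 0.2·34.625 = 39.625.

34.625, 39.625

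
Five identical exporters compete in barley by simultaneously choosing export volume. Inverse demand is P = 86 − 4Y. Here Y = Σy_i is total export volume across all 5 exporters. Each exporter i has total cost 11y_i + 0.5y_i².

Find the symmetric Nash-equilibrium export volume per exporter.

A representative exporter's profit is π_i = y_i(86 − 4Y) − 11y_i − 0.5y_i², with Y = y_i + Σ_{j≠i} y_j.
First-order condition: 75 − 9y_i − 4Σ_{j≠i} y_j = 0.
Imposing symmetry (y_j = y for all j) turns Σ_{j≠i} y_j into 4y, so 75 = 25y and y = 3.

3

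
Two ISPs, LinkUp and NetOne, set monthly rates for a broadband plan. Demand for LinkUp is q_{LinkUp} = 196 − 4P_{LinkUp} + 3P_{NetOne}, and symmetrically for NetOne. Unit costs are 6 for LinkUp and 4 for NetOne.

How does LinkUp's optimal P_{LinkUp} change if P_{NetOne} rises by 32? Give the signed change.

LinkUp's profit: π = (P_{LinkUp} − 6)(196 − 4P_{LinkUp} + 3P_{NetOne}).
∂π/∂P_{LinkUp} = 220 − 8P_{LinkUp} + 3P_{NetOne} = 0 ⇒ P_{LinkUp} = 27.5 + 0.375P_{NetOne}.
The reaction-function slope is 0.375, so a 32-unit rise in P_{NetOne} moves P_{LinkUp} by 0.375 × 32 = 12. LinkUp's best response rises — the actions are strategic complements.

12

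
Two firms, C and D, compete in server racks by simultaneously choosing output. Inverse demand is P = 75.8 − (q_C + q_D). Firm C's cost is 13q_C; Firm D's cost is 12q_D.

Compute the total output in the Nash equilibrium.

42.2

Firm C's profit: π = q_C(75.8 − (q_C + q_D)) − 13q_C.
∂π/∂q_C = 62.8 − 2q_C − q_D = 0, so q_C = 31.4 − 0.5q_D.
By the same steps for D: q_D = 31.9 − 0.5q_C.
Substituting the second reaction function into the first: q_C = 31.4 − 0.5(31.9 − 0.5q_C), which gives 0.75q_C = 15.45 ⇒ q_C = 20.6.
Then q_D = 31.9 − 0.5·20.6 = 21.6.
Total output: 20.6 + 21.6 = 42.2.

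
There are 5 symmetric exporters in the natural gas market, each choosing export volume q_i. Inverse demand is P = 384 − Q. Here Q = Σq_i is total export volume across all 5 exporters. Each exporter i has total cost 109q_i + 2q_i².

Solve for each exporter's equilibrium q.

27.5

A representative exporter's profit is π_i = q_i(384 − Q) − 109q_i − 2q_i², with Q = q_i + Σ_{j≠i} q_j.
First-order condition: 275 − 6q_i − Σ_{j≠i} q_j = 0.
Imposing symmetry (q_j = q for all j) turns Σ_{j≠i} q_j into 4q, so 275 = 10q and q = 27.5.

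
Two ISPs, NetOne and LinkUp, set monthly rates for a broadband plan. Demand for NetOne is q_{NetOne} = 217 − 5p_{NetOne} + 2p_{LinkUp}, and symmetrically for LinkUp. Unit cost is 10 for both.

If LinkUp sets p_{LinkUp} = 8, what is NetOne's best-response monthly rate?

28.3

NetOne's profit: π = (p_{NetOne} − 10)(217 − 5p_{NetOne} + 2p_{LinkUp}).
∂π/∂p_{NetOne} = 267 − 10p_{NetOne} + 2p_{LinkUp} = 0 ⇒ p_{NetOne} = 26.7 + 0.2p_{LinkUp}.
At p_{LinkUp} = 8: p_{NetOne} = 26.7 + 0.2·8 = 28.3.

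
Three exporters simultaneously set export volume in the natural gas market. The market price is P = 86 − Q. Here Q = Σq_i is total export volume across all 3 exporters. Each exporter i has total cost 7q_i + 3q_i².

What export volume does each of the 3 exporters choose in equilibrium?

7.9

A representative exporter's profit is π_i = q_i(86 − Q) − 7q_i − 3q_i², with Q = q_i + Σ_{j≠i} q_j.
First-order condition: 79 − 8q_i − Σ_{j≠i} q_j = 0.
Imposing symmetry (q_j = q for all j) turns Σ_{j≠i} q_j into 2q, so 79 = 10q and q = 7.9.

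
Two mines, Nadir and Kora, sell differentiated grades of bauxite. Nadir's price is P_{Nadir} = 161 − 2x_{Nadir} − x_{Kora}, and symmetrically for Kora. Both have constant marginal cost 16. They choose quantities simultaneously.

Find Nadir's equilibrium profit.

Mine Nadir's profit: π = x_{Nadir}(161 − 2x_{Nadir} − x_{Kora}) − 16x_{Nadir}.
∂π/∂x_{Nadir} = 145 − 4x_{Nadir} − x_{Kora} = 0 ⇒ x_{Nadir} = 36.25 − 0.25x_{Kora}.
By symmetry x_{Kora} = x_{Nadir}; substituting into the reaction function, 1.25x_{Nadir} = 36.25 and x_{Nadir} = 29.
P_{Nadir} = 161 − 2·29 − 29 = 74.
Profit = (74 − 16)·29 = 1682.

1682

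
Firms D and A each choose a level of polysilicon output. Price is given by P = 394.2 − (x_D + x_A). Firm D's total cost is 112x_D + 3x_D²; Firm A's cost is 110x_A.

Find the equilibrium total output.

151.44

Firm D's profit: π = x_D(394.2 − (x_D + x_A)) − 112x_D − 3x_D².
∂π/∂x_D = 282.2 − 8x_D − x_A = 0, so x_D = 35.275 − 0.125x_A.
For A: ∂π/∂x_A = 284.2 − 2x_A − x_D = 0 ⇒ x_A = 142.1 − 0.5x_D.
Solving the two reaction functions simultaneously: (1 − (−0.125)(−0.5))x_D = 35.275 − 0.125·142.1, so 0.9375x_D = 17.5125 and x_D = 18.68.
Then x_A = 142.1 − 0.5·18.68 = 132.76.
Total output: 18.68 + 132.76 = 151.44.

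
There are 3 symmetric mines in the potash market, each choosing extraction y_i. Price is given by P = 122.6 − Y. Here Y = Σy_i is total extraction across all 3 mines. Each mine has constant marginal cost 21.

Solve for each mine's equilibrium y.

25.4

A representative mine's profit is π_i = y_i(122.6 − Y) − 21y_i, with Y = y_i + Σ_{j≠i} y_j.
First-order condition: 101.6 − 2y_i − Σ_{j≠i} y_j = 0.
In a symmetric equilibrium every mine chooses the same y, so Σ_{j≠i} y_j = 2y. The condition becomes 101.6 − 4y = 0, giving y = 101.6/4 = 25.4.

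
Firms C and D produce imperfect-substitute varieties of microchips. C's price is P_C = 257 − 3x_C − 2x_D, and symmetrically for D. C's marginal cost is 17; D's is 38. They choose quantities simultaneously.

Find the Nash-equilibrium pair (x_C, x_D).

31.3125, 26.0625

Firm C's profit: π = x_C(257 − 3x_C − 2x_D) − 17x_C.
∂π/∂x_C = 240 − 6x_C − 2x_D = 0 ⇒ x_C = 40 − (1/3)x_D.
Similarly x_D = 36.5 − (1/3)x_C.
Solving the two reaction functions simultaneously: (1 − (−1/3)(−1/3))x_C = 40 − (1/3)·36.5, so (8/9)x_C = 167/6 and x_C = 31.3125.
Then x_D = 36.5 − (1/3)·31.3125 = 26.0625.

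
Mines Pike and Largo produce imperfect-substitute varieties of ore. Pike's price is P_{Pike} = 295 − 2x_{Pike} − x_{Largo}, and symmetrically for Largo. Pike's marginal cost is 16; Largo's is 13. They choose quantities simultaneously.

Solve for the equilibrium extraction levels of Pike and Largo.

Mine Pike's profit: π = x_{Pike}(295 − 2x_{Pike} − x_{Largo}) − 16x_{Pike}.
∂π/∂x_{Pike} = 279 − 4x_{Pike} − x_{Largo} = 0 ⇒ x_{Pike} = 69.75 − 0.25x_{Largo}.
Similarly x_{Largo} = 70.5 − 0.25x_{Pike}.
Solving the two reaction functions simultaneously: (1 − (−0.25)(−0.25))x_{Pike} = 69.75 − 0.25·70.5, so 0.9375x_{Pike} = 52.125 and x_{Pike} = 55.6.
Then x_{Largo} = 70.5 − 0.25·55.6 = 56.6.

55.6, 56.6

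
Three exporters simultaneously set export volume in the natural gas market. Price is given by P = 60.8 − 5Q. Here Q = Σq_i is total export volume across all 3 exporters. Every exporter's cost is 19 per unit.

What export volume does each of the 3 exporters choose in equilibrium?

A representative exporter's profit is π_i = q_i(60.8 − 5Q) − 19q_i, with Q = q_i + Σ_{j≠i} q_j.
First-order condition: 41.8 − 10q_i − 5Σ_{j≠i} q_j = 0.
Imposing symmetry (q_j = q for all j) turns Σ_{j≠i} q_j into 2q, so 41.8 = 20q and q = 2.09.

2.09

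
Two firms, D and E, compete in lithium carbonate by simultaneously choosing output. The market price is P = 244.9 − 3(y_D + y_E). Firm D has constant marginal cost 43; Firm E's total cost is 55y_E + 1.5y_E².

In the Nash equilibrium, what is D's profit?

2305.1952

Firm D's profit: π = y_D(244.9 − 3(y_D + y_E)) − 43y_D.
∂π/∂y_D = 201.9 − 6y_D − 3y_E = 0, so y_D = 33.65 − 0.5y_E.
For E: ∂π/∂y_E = 189.9 − 9y_E − 3y_D = 0 ⇒ y_E = 21.1 − (1/3)y_D.
Substituting the second reaction function into the first: y_D = 33.65 − 0.5(21.1 − (1/3)y_D), which gives (5/6)y_D = 23.1 ⇒ y_D = 27.72.
Then y_E = 21.1 − (1/3)·27.72 = 11.86.
Price P = 244.9 − 3·39.58 = 126.16.
D's profit: (126.16 − 43)·27.72 = 2305.1952.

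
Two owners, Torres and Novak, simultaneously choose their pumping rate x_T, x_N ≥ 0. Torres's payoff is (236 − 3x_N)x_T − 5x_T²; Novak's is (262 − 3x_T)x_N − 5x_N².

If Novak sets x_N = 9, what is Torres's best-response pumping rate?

Expanding Torres's payoff: 236x_T − 3x_Nx_T − 5x_T².
∂π/∂x_T = 236 − 3x_N − 10x_T = 0, so x_T = 23.6 − 0.3x_N.
At x_N = 9: x_T = 23.6 − 0.3·9 = 20.9.

20.9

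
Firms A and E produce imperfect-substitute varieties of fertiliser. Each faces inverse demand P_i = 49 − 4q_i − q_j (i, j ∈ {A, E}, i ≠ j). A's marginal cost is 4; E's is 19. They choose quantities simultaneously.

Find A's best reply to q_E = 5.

Firm A's profit: π = q_A(49 − 4q_A − q_E) − 4q_A.
∂π/∂q_A = 45 − 8q_A − q_E = 0 ⇒ q_A = 5.625 − 0.125q_E.
At q_E = 5: q_A = 5.625 − 0.125·5 = 5.

5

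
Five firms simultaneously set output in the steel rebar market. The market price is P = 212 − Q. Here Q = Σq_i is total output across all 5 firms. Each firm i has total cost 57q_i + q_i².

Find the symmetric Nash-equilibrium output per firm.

A representative firm's profit is π_i = q_i(212 − Q) − 57q_i − q_i², with Q = q_i + Σ_{j≠i} q_j.
First-order condition: 155 − 4q_i − Σ_{j≠i} q_j = 0.
With identical firms, set every q_j = q: then 155 − 4q − 4q = 0, i.e. q = 155/8 = 19.375.

19.375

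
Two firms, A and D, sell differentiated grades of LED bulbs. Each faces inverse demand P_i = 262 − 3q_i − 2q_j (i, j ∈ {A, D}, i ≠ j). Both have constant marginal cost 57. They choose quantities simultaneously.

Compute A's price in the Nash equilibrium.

133.875

Firm A's profit: π = q_A(262 − 3q_A − 2q_D) − 57q_A.
∂π/∂q_A = 205 − 6q_A − 2q_D = 0 ⇒ q_A = 205/6 − (1/3)q_D.
Setting q_A = q_D in the reaction function: q_A = 205/6 − (1/3)q_A, so q_A = (205/6) / (4/3) = 25.625.
P_A = 262 − 3·25.625 − 2·25.625 = 133.875.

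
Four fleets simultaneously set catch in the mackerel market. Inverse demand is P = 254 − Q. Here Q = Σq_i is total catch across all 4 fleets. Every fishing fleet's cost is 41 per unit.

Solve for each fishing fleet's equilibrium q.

42.6

A representative fishing fleet's profit is π_i = q_i(254 − Q) − 41q_i, with Q = q_i + Σ_{j≠i} q_j.
First-order condition: 213 − 2q_i − Σ_{j≠i} q_j = 0.
In a symmetric equilibrium every fishing fleet chooses the same q, so Σ_{j≠i} q_j = 3q. The condition becomes 213 − 5q = 0, giving q = 213/5 = 42.6.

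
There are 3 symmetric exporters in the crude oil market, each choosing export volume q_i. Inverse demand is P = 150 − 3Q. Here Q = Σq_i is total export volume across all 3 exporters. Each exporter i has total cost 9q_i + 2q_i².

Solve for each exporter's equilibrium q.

8.8125

A representative exporter's profit is π_i = q_i(150 − 3Q) − 9q_i − 2q_i², with Q = q_i + Σ_{j≠i} q_j.
First-order condition: 141 − 10q_i − 3Σ_{j≠i} q_j = 0.
In a symmetric equilibrium every exporter chooses the same q, so Σ_{j≠i} q_j = 2q. The condition becomes 141 − 16q = 0, giving q = 141/16 = 8.8125.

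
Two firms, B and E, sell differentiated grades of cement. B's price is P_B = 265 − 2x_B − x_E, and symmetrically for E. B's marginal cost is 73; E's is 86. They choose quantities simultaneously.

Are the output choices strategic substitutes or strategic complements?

strategic substitutes

Firm B's profit: π = x_B(265 − 2x_B − x_E) − 73x_B.
∂π/∂x_B = 192 − 4x_B − x_E = 0 ⇒ x_B = 48 − 0.25x_E.
The best-response slope dx_B/dx_E = −0.25 < 0: the reaction function is downward-sloping, so the choices are strategic substitutes.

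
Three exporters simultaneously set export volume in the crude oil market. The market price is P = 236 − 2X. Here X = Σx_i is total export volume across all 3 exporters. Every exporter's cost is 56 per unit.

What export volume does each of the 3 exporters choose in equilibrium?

22.5

A representative exporter's profit is π_i = x_i(236 − 2X) − 56x_i, with X = x_i + Σ_{j≠i} x_j.
First-order condition: 180 − 4x_i − 2Σ_{j≠i} x_j = 0.
With identical exporters, set every x_j = x: then 180 − 4x − 4x = 0, i.e. x = 180/8 = 22.5.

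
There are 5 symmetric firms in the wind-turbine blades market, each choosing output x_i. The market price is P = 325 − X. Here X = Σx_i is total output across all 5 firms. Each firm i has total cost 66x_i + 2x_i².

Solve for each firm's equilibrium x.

A representative firm's profit is π_i = x_i(325 − X) − 66x_i − 2x_i², with X = x_i + Σ_{j≠i} x_j.
First-order condition: 259 − 6x_i − Σ_{j≠i} x_j = 0.
Imposing symmetry (x_j = x for all j) turns Σ_{j≠i} x_j into 4x, so 259 = 10x and x = 25.9.

25.9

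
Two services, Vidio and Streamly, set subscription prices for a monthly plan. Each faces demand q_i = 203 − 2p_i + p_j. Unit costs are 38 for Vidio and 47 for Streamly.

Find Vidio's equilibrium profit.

Vidio's profit: π = (p_{Vidio} − 38)(203 − 2p_{Vidio} + p_{Streamly}).
∂π/∂p_{Vidio} = 279 − 4p_{Vidio} + p_{Streamly} = 0 ⇒ p_{Vidio} = 69.75 + 0.25p_{Streamly}.
Similarly p_{Streamly} = 74.25 + 0.25p_{Vidio}.
Plugging p_{Streamly} into Vidio's best response: p_{Vidio} = 69.75 + 0.25(74.25 + 0.25p_{Vidio}) ⇒ 0.9375p_{Vidio} = 88.3125, so p_{Vidio} = 94.2.
Then p_{Streamly} = 74.25 + 0.25·94.2 = 97.8.
q_{Vidio} = 203 − 2·94.2 + 97.8 = 112.4.
Profit = (94.2 − 38)·112.4 = 6316.88.

6316.88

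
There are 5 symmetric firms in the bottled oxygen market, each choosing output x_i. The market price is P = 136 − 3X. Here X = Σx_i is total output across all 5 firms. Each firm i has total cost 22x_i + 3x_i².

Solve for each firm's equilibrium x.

4.75

A representative firm's profit is π_i = x_i(136 − 3X) − 22x_i − 3x_i², with X = x_i + Σ_{j≠i} x_j.
First-order condition: 114 − 12x_i − 3Σ_{j≠i} x_j = 0.
Imposing symmetry (x_j = x for all j) turns Σ_{j≠i} x_j into 4x, so 114 = 24x and x = 4.75.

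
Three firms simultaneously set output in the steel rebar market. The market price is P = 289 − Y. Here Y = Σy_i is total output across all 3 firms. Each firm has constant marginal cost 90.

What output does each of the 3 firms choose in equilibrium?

A representative firm's profit is π_i = y_i(289 − Y) − 90y_i, with Y = y_i + Σ_{j≠i} y_j.
First-order condition: 199 − 2y_i − Σ_{j≠i} y_j = 0.
Imposing symmetry (y_j = y for all j) turns Σ_{j≠i} y_j into 2y, so 199 = 4y and y = 49.75.

49.75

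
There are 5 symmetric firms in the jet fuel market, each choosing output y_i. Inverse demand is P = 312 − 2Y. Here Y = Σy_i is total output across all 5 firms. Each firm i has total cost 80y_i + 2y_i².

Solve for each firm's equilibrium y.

14.5

A representative firm's profit is π_i = y_i(312 − 2Y) − 80y_i − 2y_i², with Y = y_i + Σ_{j≠i} y_j.
First-order condition: 232 − 8y_i − 2Σ_{j≠i} y_j = 0.
In a symmetric equilibrium every firm chooses the same y, so Σ_{j≠i} y_j = 4y. The condition becomes 232 − 16y = 0, giving y = 232/16 = 14.5.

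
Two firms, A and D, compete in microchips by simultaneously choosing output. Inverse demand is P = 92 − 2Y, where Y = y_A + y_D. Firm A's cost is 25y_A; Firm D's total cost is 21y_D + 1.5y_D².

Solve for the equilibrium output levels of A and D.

13.625, 6.25

Firm A's profit: π = y_A(92 − 2(y_A + y_D)) − 25y_A.
∂π/∂y_A = 67 − 4y_A − 2y_D = 0, so y_A = 16.75 − 0.5y_D.
For D: ∂π/∂y_D = 71 − 7y_D − 2y_A = 0 ⇒ y_D = 71/7 − (2/7)y_A.
Plugging y_D into A's best response: y_A = 16.75 − 0.5(71/7 − (2/7)y_A) ⇒ (6/7)y_A = 327/28, so y_A = 13.625.
Then y_D = 71/7 − (2/7)·13.625 = 6.25.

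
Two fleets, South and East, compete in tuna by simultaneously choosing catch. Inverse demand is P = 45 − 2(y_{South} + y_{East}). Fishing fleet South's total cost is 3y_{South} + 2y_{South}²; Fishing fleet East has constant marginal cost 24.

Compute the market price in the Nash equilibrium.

30

Fishing fleet South's profit: π = y_{South}(45 − 2(y_{South} + y_{East})) − 3y_{South} − 2y_{South}².
∂π/∂y_{South} = 42 − 8y_{South} − 2y_{East} = 0, so y_{South} = 5.25 − 0.25y_{East}.
For East: ∂π/∂y_{East} = 21 − 4y_{East} − 2y_{South} = 0 ⇒ y_{East} = 5.25 − 0.5y_{South}.
Substituting the second reaction function into the first: y_{South} = 5.25 − 0.25(5.25 − 0.5y_{South}), which gives 0.875y_{South} = 3.9375 ⇒ y_{South} = 4.5.
Then y_{East} = 5.25 − 0.5·4.5 = 3.
Equilibrium price: P = 45 − 2·7.5 = 30.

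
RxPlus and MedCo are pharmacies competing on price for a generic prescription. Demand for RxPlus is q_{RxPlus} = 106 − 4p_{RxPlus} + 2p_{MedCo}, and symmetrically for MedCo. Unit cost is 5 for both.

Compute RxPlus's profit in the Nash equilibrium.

RxPlus's profit: π = (p_{RxPlus} − 5)(106 − 4p_{RxPlus} + 2p_{MedCo}).
∂π/∂p_{RxPlus} = 126 − 8p_{RxPlus} + 2p_{MedCo} = 0 ⇒ p_{RxPlus} = 15.75 + 0.25p_{MedCo}.
The game is symmetric, so in equilibrium p_{MedCo} = p_{RxPlus}: the reaction function gives 0.75p_{RxPlus} = 15.75, hence p_{RxPlus} = 21.
q_{RxPlus} = 106 − 4·21 + 2·21 = 64.
Profit = (21 − 5)·64 = 1024.

1024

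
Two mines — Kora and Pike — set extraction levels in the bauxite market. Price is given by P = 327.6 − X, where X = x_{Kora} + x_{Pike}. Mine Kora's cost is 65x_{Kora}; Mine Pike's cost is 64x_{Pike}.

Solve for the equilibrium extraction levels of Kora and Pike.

Mine Kora's profit: π = x_{Kora}(327.6 − (x_{Kora} + x_{Pike})) − 65x_{Kora}.
∂π/∂x_{Kora} = 262.6 − 2x_{Kora} − x_{Pike} = 0, so x_{Kora} = 131.3 − 0.5x_{Pike}.
By the same steps for Pike: x_{Pike} = 131.8 − 0.5x_{Kora}.
Plugging x_{Pike} into Kora's best response: x_{Kora} = 131.3 − 0.5(131.8 − 0.5x_{Kora}) ⇒ 0.75x_{Kora} = 65.4, so x_{Kora} = 87.2.
Then x_{Pike} = 131.8 − 0.5·87.2 = 88.2.

87.2, 88.2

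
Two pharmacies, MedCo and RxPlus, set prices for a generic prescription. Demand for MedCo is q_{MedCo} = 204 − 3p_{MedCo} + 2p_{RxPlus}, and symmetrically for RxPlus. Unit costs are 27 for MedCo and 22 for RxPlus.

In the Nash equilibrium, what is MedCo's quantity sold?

MedCo's profit: π = (p_{MedCo} − 27)(204 − 3p_{MedCo} + 2p_{RxPlus}).
∂π/∂p_{MedCo} = 285 − 6p_{MedCo} + 2p_{RxPlus} = 0 ⇒ p_{MedCo} = 47.5 + (1/3)p_{RxPlus}.
Similarly p_{RxPlus} = 45 + (1/3)p_{MedCo}.
Substituting the second reaction function into the first: p_{MedCo} = 47.5 + (1/3)(45 + (1/3)p_{MedCo}), which gives (8/9)p_{MedCo} = 62.5 ⇒ p_{MedCo} = 70.3125.
Then p_{RxPlus} = 45 + (1/3)·70.3125 = 68.4375.
q_{MedCo} = 204 − 3·70.3125 + 2·68.4375 = 129.9375.

129.9375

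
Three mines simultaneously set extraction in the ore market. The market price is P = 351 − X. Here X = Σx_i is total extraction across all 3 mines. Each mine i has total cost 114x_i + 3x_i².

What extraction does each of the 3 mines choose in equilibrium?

23.7

A representative mine's profit is π_i = x_i(351 − X) − 114x_i − 3x_i², with X = x_i + Σ_{j≠i} x_j.
First-order condition: 237 − 8x_i − Σ_{j≠i} x_j = 0.
Imposing symmetry (x_j = x for all j) turns Σ_{j≠i} x_j into 2x, so 237 = 10x and x = 23.7.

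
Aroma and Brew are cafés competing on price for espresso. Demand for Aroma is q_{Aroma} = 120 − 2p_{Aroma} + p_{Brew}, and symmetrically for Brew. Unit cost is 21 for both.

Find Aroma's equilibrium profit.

Aroma's profit: π = (p_{Aroma} − 21)(120 − 2p_{Aroma} + p_{Brew}).
∂π/∂p_{Aroma} = 162 − 4p_{Aroma} + p_{Brew} = 0 ⇒ p_{Aroma} = 40.5 + 0.25p_{Brew}.
Setting p_{Aroma} = p_{Brew} in the reaction function: p_{Aroma} = 40.5 + 0.25p_{Aroma}, so p_{Aroma} = 40.5 / 0.75 = 54.
q_{Aroma} = 120 − 2·54 + 54 = 66.
Profit = (54 − 21)·66 = 2178.

2178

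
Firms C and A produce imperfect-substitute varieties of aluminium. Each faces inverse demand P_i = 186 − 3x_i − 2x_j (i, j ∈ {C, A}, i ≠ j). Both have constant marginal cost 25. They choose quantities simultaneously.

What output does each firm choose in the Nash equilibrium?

Firm C's profit: π = x_C(186 − 3x_C − 2x_A) − 25x_C.
∂π/∂x_C = 161 − 6x_C − 2x_A = 0 ⇒ x_C = 161/6 − (1/3)x_A.
Setting x_C = x_A in the reaction function: x_C = 161/6 − (1/3)x_C, so x_C = (161/6) / (4/3) = 20.125.

20.125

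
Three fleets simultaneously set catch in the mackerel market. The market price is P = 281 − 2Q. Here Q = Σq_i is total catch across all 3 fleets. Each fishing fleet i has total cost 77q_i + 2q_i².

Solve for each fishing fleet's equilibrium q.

17

A representative fishing fleet's profit is π_i = q_i(281 − 2Q) − 77q_i − 2q_i², with Q = q_i + Σ_{j≠i} q_j.
First-order condition: 204 − 8q_i − 2Σ_{j≠i} q_j = 0.
With identical fishing fleets, set every q_j = q: then 204 − 8q − 4q = 0, i.e. q = 204/12 = 17.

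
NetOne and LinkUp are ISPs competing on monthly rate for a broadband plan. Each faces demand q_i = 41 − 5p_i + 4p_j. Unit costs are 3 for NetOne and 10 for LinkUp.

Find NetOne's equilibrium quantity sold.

40

NetOne's profit: π = (p_{NetOne} − 3)(41 − 5p_{NetOne} + 4p_{LinkUp}).
∂π/∂p_{NetOne} = 56 − 10p_{NetOne} + 4p_{LinkUp} = 0 ⇒ p_{NetOne} = 5.6 + 0.4p_{LinkUp}.
Similarly p_{LinkUp} = 9.1 + 0.4p_{NetOne}.
Plugging p_{LinkUp} into NetOne's best response: p_{NetOne} = 5.6 + 0.4(9.1 + 0.4p_{NetOne}) ⇒ 0.84p_{NetOne} = 9.24, so p_{NetOne} = 11.
Then p_{LinkUp} = 9.1 + 0.4·11 = 13.5.
q_{NetOne} = 41 − 5·11 + 4·13.5 = 40.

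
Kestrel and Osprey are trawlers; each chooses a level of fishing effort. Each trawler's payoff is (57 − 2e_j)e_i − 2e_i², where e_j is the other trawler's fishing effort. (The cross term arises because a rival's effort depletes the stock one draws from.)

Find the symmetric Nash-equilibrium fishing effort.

Kestrel's payoff is (57 − 2e_O)e_K − 2e_K².
∂π/∂e_K = 57 − 2e_O − 4e_K = 0, so e_K = 14.25 − 0.5e_O.
By symmetry e_O = e_K; substituting into the reaction function, 1.5e_K = 14.25 and e_K = 9.5.

9.5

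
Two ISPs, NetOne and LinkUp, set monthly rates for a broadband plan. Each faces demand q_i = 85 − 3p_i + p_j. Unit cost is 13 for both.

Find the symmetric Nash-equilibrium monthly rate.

NetOne's profit: π = (p_{NetOne} − 13)(85 − 3p_{NetOne} + p_{LinkUp}).
∂π/∂p_{NetOne} = 124 − 6p_{NetOne} + p_{LinkUp} = 0 ⇒ p_{NetOne} = 62/3 + (1/6)p_{LinkUp}.
The game is symmetric, so in equilibrium p_{LinkUp} = p_{NetOne}: the reaction function gives (5/6)p_{NetOne} = 62/3, hence p_{NetOne} = 24.8.

24.8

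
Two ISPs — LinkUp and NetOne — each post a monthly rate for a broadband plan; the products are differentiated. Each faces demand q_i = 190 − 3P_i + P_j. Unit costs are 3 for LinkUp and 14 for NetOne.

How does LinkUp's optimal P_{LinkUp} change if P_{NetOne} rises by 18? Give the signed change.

3

LinkUp's profit: π = (P_{LinkUp} − 3)(190 − 3P_{LinkUp} + P_{NetOne}).
∂π/∂P_{LinkUp} = 199 − 6P_{LinkUp} + P_{NetOne} = 0 ⇒ P_{LinkUp} = 199/6 + (1/6)P_{NetOne}.
The reaction-function slope is 1/6, so an 18-unit rise in P_{NetOne} moves P_{LinkUp} by 1/6 × 18 = 3. LinkUp's best response rises — the actions are strategic complements.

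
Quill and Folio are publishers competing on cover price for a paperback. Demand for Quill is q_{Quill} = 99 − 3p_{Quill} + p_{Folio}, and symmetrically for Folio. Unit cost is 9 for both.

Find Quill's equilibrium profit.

Quill's profit: π = (p_{Quill} − 9)(99 − 3p_{Quill} + p_{Folio}).
∂π/∂p_{Quill} = 126 − 6p_{Quill} + p_{Folio} = 0 ⇒ p_{Quill} = 21 + (1/6)p_{Folio}.
The game is symmetric, so in equilibrium p_{Folio} = p_{Quill}: the reaction function gives (5/6)p_{Quill} = 21, hence p_{Quill} = 25.2.
q_{Quill} = 99 − 3·25.2 + 25.2 = 48.6.
Profit = (25.2 − 9)·48.6 = 787.32.

787.32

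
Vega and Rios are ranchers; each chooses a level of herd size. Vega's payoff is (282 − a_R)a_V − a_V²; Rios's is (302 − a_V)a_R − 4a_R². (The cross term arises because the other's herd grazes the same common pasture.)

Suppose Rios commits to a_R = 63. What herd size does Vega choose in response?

Expanding Vega's payoff: 282a_V − a_Ra_V − a_V².
∂π/∂a_V = 282 − a_R − 2a_V = 0, so a_V = 141 − 0.5a_R.
At a_R = 63: a_V = 141 − 0.5·63 = 109.5.

109.5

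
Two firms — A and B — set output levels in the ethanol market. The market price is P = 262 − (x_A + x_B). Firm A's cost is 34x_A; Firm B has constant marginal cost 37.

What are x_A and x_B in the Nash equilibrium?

77, 74

Firm A's profit: π = x_A(262 − (x_A + x_B)) − 34x_A.
∂π/∂x_A = 228 − 2x_A − x_B = 0, so x_A = 114 − 0.5x_B.
By the same steps for B: x_B = 112.5 − 0.5x_A.
Plugging x_B into A's best response: x_A = 114 − 0.5(112.5 − 0.5x_A) ⇒ 0.75x_A = 57.75, so x_A = 77.
Then x_B = 112.5 − 0.5·77 = 74.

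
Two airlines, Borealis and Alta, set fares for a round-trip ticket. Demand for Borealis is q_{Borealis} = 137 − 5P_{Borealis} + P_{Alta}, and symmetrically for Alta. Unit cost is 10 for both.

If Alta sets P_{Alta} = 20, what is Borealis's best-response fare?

Borealis's profit: π = (P_{Borealis} − 10)(137 − 5P_{Borealis} + P_{Alta}).
∂π/∂P_{Borealis} = 187 − 10P_{Borealis} + P_{Alta} = 0 ⇒ P_{Borealis} = 18.7 + 0.1P_{Alta}.
At P_{Alta} = 20: P_{Borealis} = 18.7 + 0.1·20 = 20.7.

20.7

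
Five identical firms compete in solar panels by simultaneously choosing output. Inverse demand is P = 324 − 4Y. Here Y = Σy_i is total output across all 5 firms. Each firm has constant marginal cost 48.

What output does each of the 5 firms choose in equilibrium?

11.5

A representative firm's profit is π_i = y_i(324 − 4Y) − 48y_i, with Y = y_i + Σ_{j≠i} y_j.
First-order condition: 276 − 8y_i − 4Σ_{j≠i} y_j = 0.
In a symmetric equilibrium every firm chooses the same y, so Σ_{j≠i} y_j = 4y. The condition becomes 276 − 24y = 0, giving y = 276/24 = 11.5.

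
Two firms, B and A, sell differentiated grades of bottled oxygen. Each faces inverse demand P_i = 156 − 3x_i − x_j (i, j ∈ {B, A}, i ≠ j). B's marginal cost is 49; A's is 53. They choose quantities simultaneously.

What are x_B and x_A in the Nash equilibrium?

Firm B's profit: π = x_B(156 − 3x_B − x_A) − 49x_B.
∂π/∂x_B = 107 − 6x_B − x_A = 0 ⇒ x_B = 107/6 − (1/6)x_A.
Similarly x_A = 103/6 − (1/6)x_B.
Substituting the second reaction function into the first: x_B = 107/6 − (1/6)(103/6 − (1/6)x_B), which gives (35/36)x_B = 539/36 ⇒ x_B = 15.4.
Then x_A = 103/6 − (1/6)·15.4 = 14.6.

15.4, 14.6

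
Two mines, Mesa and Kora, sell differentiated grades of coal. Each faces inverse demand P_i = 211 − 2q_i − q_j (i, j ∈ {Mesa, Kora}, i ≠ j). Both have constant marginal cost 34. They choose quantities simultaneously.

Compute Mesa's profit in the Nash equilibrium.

2506.32

Mine Mesa's profit: π = q_{Mesa}(211 − 2q_{Mesa} − q_{Kora}) − 34q_{Mesa}.
∂π/∂q_{Mesa} = 177 − 4q_{Mesa} − q_{Kora} = 0 ⇒ q_{Mesa} = 44.25 − 0.25q_{Kora}.
The game is symmetric, so in equilibrium q_{Kora} = q_{Mesa}: the reaction function gives 1.25q_{Mesa} = 44.25, hence q_{Mesa} = 35.4.
P_{Mesa} = 211 − 2·35.4 − 35.4 = 104.8.
Profit = (104.8 − 34)·35.4 = 2506.32.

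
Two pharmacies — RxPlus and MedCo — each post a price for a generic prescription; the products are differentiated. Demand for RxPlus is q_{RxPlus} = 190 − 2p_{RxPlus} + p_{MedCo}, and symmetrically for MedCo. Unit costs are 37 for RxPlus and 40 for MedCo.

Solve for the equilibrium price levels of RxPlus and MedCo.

RxPlus's profit: π = (p_{RxPlus} − 37)(190 − 2p_{RxPlus} + p_{MedCo}).
∂π/∂p_{RxPlus} = 264 − 4p_{RxPlus} + p_{MedCo} = 0 ⇒ p_{RxPlus} = 66 + 0.25p_{MedCo}.
Similarly p_{MedCo} = 67.5 + 0.25p_{RxPlus}.
Substituting the second reaction function into the first: p_{RxPlus} = 66 + 0.25(67.5 + 0.25p_{RxPlus}), which gives 0.9375p_{RxPlus} = 82.875 ⇒ p_{RxPlus} = 88.4.
Then p_{MedCo} = 67.5 + 0.25·88.4 = 89.6.

88.4, 89.6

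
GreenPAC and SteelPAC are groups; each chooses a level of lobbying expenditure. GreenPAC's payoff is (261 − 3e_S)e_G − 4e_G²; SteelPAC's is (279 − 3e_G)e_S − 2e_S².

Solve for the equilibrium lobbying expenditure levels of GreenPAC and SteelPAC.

9, 63

Expanding GreenPAC's payoff: 261e_G − 3e_Se_G − 4e_G².
∂π/∂e_G = 261 − 3e_S − 8e_G = 0, so e_G = 32.625 − 0.375e_S.
Likewise for SteelPAC: e_S = 69.75 − 0.75e_G.
Solving the two reaction functions simultaneously: (1 − (−0.375)(−0.75))e_G = 32.625 − 0.375·69.75, so (23/32)e_G = 207/32 and e_G = 9.
Then e_S = 69.75 − 0.75·9 = 63.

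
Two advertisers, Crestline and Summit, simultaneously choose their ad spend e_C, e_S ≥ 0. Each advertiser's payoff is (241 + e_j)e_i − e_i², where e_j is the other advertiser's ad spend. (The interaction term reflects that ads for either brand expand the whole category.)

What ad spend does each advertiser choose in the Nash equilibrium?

Crestline's payoff is (241 + e_S)e_C − e_C².
∂π/∂e_C = 241 + e_S − 2e_C = 0, so e_C = 120.5 + 0.5e_S.
Setting e_C = e_S in the reaction function: e_C = 120.5 + 0.5e_C, so e_C = 120.5 / 0.5 = 241.

241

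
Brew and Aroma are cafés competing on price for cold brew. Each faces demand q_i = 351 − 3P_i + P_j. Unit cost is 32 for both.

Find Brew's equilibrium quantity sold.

172.2

Brew's profit: π = (P_{Brew} − 32)(351 − 3P_{Brew} + P_{Aroma}).
∂π/∂P_{Brew} = 447 − 6P_{Brew} + P_{Aroma} = 0 ⇒ P_{Brew} = 74.5 + (1/6)P_{Aroma}.
By symmetry P_{Aroma} = P_{Brew}; substituting into the reaction function, (5/6)P_{Brew} = 74.5 and P_{Brew} = 89.4.
q_{Brew} = 351 − 3·89.4 + 89.4 = 172.2.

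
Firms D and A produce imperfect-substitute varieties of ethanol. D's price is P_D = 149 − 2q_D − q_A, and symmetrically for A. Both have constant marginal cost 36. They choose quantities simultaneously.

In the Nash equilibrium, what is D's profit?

1021.52

Firm D's profit: π = q_D(149 − 2q_D − q_A) − 36q_D.
∂π/∂q_D = 113 − 4q_D − q_A = 0 ⇒ q_D = 28.25 − 0.25q_A.
By symmetry q_A = q_D; substituting into the reaction function, 1.25q_D = 28.25 and q_D = 22.6.
P_D = 149 − 2·22.6 − 22.6 = 81.2.
Profit = (81.2 − 36)·22.6 = 1021.52.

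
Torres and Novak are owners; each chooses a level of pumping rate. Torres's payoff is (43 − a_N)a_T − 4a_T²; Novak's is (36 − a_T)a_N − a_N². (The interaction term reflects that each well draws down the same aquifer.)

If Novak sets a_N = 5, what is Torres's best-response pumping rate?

Expanding Torres's payoff: 43a_T − a_Na_T − 4a_T².
∂π/∂a_T = 43 − a_N − 8a_T = 0, so a_T = 5.375 − 0.125a_N.
At a_N = 5: a_T = 5.375 − 0.125·5 = 4.75.

4.75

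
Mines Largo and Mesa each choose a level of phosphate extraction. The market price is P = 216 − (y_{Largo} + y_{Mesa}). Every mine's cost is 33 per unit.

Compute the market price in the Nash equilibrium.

94

Mine Largo's profit: π = y_{Largo}(216 − (y_{Largo} + y_{Mesa})) − 33y_{Largo}.
∂π/∂y_{Largo} = 183 − 2y_{Largo} − y_{Mesa} = 0, so y_{Largo} = 91.5 − 0.5y_{Mesa}.
By symmetry y_{Mesa} = y_{Largo}; substituting into the reaction function, 1.5y_{Largo} = 91.5 and y_{Largo} = 61.
Equilibrium price: P = 216 − 122 = 94.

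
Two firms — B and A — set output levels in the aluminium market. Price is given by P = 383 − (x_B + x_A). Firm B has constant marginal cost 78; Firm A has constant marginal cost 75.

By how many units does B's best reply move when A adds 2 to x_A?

-1

Firm B's profit: π = x_B(383 − (x_B + x_A)) − 78x_B.
∂π/∂x_B = 305 − 2x_B − x_A = 0, so x_B = 152.5 − 0.5x_A.
The reaction-function slope is −0.5, so a 2-unit rise in x_A moves x_B by −0.5 × 2 = −1. B's best response falls — the actions are strategic substitutes.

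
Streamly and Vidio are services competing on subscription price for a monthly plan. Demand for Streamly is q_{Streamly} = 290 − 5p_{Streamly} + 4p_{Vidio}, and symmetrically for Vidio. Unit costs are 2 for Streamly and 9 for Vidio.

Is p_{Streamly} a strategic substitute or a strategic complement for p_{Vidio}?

strategic complements

Streamly's profit: π = (p_{Streamly} − 2)(290 − 5p_{Streamly} + 4p_{Vidio}).
∂π/∂p_{Streamly} = 300 − 10p_{Streamly} + 4p_{Vidio} = 0 ⇒ p_{Streamly} = 30 + 0.4p_{Vidio}.
The best-response slope dp_{Streamly}/dp_{Vidio} = 0.4 > 0: the reaction function is upward-sloping, so the choices are strategic complements.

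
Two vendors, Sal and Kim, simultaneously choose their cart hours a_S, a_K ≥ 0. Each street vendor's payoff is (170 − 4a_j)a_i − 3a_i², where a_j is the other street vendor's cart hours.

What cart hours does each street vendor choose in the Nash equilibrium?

17

Sal's payoff is (170 − 4a_K)a_S − 3a_S².
∂π/∂a_S = 170 − 4a_K − 6a_S = 0, so a_S = 85/3 − (2/3)a_K.
By symmetry a_K = a_S; substituting into the reaction function, (5/3)a_S = 85/3 and a_S = 17.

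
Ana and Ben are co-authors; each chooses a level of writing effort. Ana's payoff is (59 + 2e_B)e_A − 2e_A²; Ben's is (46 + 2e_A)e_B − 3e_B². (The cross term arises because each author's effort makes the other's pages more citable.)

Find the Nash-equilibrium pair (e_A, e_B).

Expanding Ana's payoff: 59e_A + 2e_Be_A − 2e_A².
∂π/∂e_A = 59 + 2e_B − 4e_A = 0, so e_A = 14.75 + 0.5e_B.
Likewise for Ben: e_B = 23/3 + (1/3)e_A.
Solving the two reaction functions simultaneously: (1 − (0.5)(1/3))e_A = 14.75 + 0.5·(23/3), so (5/6)e_A = 223/12 and e_A = 22.3.
Then e_B = 23/3 + (1/3)·22.3 = 15.1.

22.3, 15.1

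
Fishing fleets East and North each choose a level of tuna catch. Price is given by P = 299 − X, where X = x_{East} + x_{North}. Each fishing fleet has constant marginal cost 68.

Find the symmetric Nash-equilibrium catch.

Fishing fleet East's profit: π = x_{East}(299 − (x_{East} + x_{North})) − 68x_{East}.
∂π/∂x_{East} = 231 − 2x_{East} − x_{North} = 0, so x_{East} = 115.5 − 0.5x_{North}.
The game is symmetric, so in equilibrium x_{North} = x_{East}: the reaction function gives 1.5x_{East} = 115.5, hence x_{East} = 77.

77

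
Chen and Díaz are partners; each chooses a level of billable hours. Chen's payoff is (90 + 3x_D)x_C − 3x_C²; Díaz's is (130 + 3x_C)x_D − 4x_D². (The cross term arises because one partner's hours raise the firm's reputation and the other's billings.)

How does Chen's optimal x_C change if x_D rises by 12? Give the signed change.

6

Expanding Chen's payoff: 90x_C + 3x_Dx_C − 3x_C².
∂π/∂x_C = 90 + 3x_D − 6x_C = 0, so x_C = 15 + 0.5x_D.
The reaction-function slope is 0.5, so a 12-unit rise in x_D moves x_C by 0.5 × 12 = 6. Chen's best response rises — the actions are strategic complements.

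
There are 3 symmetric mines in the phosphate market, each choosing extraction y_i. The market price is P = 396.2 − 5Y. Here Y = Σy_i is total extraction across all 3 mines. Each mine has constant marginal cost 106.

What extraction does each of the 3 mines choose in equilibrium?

14.51

A representative mine's profit is π_i = y_i(396.2 − 5Y) − 106y_i, with Y = y_i + Σ_{j≠i} y_j.
First-order condition: 290.2 − 10y_i − 5Σ_{j≠i} y_j = 0.
Imposing symmetry (y_j = y for all j) turns Σ_{j≠i} y_j into 2y, so 290.2 = 20y and y = 14.51.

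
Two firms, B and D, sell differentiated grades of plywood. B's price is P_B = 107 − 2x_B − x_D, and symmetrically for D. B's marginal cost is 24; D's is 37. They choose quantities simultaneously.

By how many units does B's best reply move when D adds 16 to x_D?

Firm B's profit: π = x_B(107 − 2x_B − x_D) − 24x_B.
∂π/∂x_B = 83 − 4x_B − x_D = 0 ⇒ x_B = 20.75 − 0.25x_D.
The reaction-function slope is −0.25, so a 16-unit rise in x_D moves x_B by −0.25 × 16 = −4. B's best response falls — the actions are strategic substitutes.

-4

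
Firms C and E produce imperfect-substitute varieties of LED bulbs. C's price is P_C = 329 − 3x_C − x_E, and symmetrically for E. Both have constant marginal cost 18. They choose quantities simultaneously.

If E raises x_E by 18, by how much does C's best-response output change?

-3

Firm C's profit: π = x_C(329 − 3x_C − x_E) − 18x_C.
∂π/∂x_C = 311 − 6x_C − x_E = 0 ⇒ x_C = 311/6 − (1/6)x_E.
The reaction-function slope is −1/6, so an 18-unit rise in x_E moves x_C by −1/6 × 18 = −3. C's best response falls — the actions are strategic substitutes.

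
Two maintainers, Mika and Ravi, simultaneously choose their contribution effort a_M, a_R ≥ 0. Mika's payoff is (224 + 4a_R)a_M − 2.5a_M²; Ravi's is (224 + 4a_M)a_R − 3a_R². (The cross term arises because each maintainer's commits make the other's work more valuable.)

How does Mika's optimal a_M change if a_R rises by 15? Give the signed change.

Expanding Mika's payoff: 224a_M + 4a_Ra_M − 2.5a_M².
∂π/∂a_M = 224 + 4a_R − 5a_M = 0, so a_M = 44.8 + 0.8a_R.
The reaction-function slope is 0.8, so a 15-unit rise in a_R moves a_M by 0.8 × 15 = 12. Mika's best response rises — the actions are strategic complements.

12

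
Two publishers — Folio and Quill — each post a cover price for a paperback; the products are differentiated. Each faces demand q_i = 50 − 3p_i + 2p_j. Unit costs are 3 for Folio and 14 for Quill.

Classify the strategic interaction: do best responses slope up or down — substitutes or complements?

Folio's profit: π = (p_{Folio} − 3)(50 − 3p_{Folio} + 2p_{Quill}).
∂π/∂p_{Folio} = 59 − 6p_{Folio} + 2p_{Quill} = 0 ⇒ p_{Folio} = 59/6 + (1/3)p_{Quill}.
The best-response slope dp_{Folio}/dp_{Quill} = 1/3 > 0: the reaction function is upward-sloping, so the choices are strategic complements.

strategic complements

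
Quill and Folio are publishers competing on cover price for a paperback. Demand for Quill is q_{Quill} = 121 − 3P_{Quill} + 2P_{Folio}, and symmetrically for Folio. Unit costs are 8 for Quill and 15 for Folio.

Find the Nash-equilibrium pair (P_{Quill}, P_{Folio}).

Quill's profit: π = (P_{Quill} − 8)(121 − 3P_{Quill} + 2P_{Folio}).
∂π/∂P_{Quill} = 145 − 6P_{Quill} + 2P_{Folio} = 0 ⇒ P_{Quill} = 145/6 + (1/3)P_{Folio}.
Similarly P_{Folio} = 83/3 + (1/3)P_{Quill}.
Plugging P_{Folio} into Quill's best response: P_{Quill} = 145/6 + (1/3)(83/3 + (1/3)P_{Quill}) ⇒ (8/9)P_{Quill} = 601/18, so P_{Quill} = 37.5625.
Then P_{Folio} = 83/3 + (1/3)·37.5625 = 40.1875.

37.5625, 40.1875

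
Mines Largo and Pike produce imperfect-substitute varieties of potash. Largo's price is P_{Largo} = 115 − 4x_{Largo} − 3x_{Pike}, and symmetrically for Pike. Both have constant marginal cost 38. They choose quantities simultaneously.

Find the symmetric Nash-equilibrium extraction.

Mine Largo's profit: π = x_{Largo}(115 − 4x_{Largo} − 3x_{Pike}) − 38x_{Largo}.
∂π/∂x_{Largo} = 77 − 8x_{Largo} − 3x_{Pike} = 0 ⇒ x_{Largo} = 9.625 − 0.375x_{Pike}.
By symmetry x_{Pike} = x_{Largo}; substituting into the reaction function, 1.375x_{Largo} = 9.625 and x_{Largo} = 7.

7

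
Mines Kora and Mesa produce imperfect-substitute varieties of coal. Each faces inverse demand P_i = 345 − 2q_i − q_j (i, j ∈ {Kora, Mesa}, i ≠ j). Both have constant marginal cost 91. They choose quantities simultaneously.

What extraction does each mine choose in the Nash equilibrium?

50.8

Mine Kora's profit: π = q_{Kora}(345 − 2q_{Kora} − q_{Mesa}) − 91q_{Kora}.
∂π/∂q_{Kora} = 254 − 4q_{Kora} − q_{Mesa} = 0 ⇒ q_{Kora} = 63.5 − 0.25q_{Mesa}.
By symmetry q_{Mesa} = q_{Kora}; substituting into the reaction function, 1.25q_{Kora} = 63.5 and q_{Kora} = 50.8.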